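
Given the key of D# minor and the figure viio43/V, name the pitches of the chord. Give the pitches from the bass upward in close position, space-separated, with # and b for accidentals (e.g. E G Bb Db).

D# F# G## B#

viio43/V is a secondary leading-tone chord. The target V is A# in D# minor; the applied chord is rooted a semitone below, on G##.
Building a fully diminished seventh chord on G## gives G##-B#-D#-F#.
With the 43 figure the chord is in second inversion; from the bass D# upward in close position it reads D#-F#-G##-B#.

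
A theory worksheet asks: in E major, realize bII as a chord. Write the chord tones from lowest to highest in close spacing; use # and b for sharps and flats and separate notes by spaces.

F A C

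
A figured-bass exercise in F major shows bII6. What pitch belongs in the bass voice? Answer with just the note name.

bII in F major has root Gb; the chord is Gb-Bb-Db.
The figure 6 means first inversion — the third is in the bass.

Bb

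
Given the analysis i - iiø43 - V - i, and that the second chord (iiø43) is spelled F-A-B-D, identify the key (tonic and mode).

The chord Bm7b5/F is a half-diminished seventh chord rooted on B; its label is iiø43.
If B is scale degree 2 and the mode makes that degree carry a half-diminished seventh chord, the tonic is A and the mode is minor.

A minor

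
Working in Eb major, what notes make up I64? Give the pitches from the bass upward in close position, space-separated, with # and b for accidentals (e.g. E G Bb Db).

Bb Eb G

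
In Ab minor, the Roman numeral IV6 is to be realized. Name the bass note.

IV in Ab minor has root Db; the chord is Db-F-Ab.
The figure 6 means first inversion — the third is in the bass.

F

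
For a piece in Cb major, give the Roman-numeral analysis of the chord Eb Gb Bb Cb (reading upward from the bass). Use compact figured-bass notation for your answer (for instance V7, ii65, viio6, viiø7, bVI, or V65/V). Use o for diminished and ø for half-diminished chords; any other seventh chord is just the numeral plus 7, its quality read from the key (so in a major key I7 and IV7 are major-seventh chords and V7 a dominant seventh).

I65

The pitches Cb-Eb-Gb-Bb form a major seventh chord rooted on Cb.
Cb is scale degree 1 in Cb major, and a major seventh chord on that degree is written I7.
With Eb in the bass the chord is in first inversion, so the figured bass is 65.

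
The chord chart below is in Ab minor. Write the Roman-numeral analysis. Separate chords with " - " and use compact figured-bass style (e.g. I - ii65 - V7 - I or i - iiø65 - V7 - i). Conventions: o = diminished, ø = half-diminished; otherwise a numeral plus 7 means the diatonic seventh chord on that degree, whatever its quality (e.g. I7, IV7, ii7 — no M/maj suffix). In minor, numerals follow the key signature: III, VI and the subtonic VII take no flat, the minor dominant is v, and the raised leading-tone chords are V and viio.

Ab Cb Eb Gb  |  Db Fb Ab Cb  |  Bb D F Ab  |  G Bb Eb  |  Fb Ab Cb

Ab-Cb-Eb-Gb has root Ab, degree 1 in Ab minor, so i7.
Db-Fb-Ab-Cb: minor seventh chord on Db = scale degree 4 → iv7.
Bb-D-F-Ab: a dominant seventh chord on Bb, the applied dominant of V → V7/V.
G-Bb-Eb: major triad on Eb = scale degree 5 → V6.
Fb-Ab-Cb: root Fb is the submediant; major triad there is VI.

i7 - iv7 - V7/V - V6 - VI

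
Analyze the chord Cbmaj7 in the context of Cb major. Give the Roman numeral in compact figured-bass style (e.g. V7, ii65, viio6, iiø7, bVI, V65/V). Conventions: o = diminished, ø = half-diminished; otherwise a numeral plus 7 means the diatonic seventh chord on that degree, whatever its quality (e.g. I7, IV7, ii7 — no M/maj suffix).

I7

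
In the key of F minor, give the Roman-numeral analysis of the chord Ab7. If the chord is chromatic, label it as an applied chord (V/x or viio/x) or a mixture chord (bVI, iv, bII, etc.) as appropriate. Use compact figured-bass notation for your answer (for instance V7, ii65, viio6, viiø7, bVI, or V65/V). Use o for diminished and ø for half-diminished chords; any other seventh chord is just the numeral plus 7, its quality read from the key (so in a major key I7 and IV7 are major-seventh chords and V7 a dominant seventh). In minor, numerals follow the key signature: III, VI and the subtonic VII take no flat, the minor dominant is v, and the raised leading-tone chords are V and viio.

V7/VI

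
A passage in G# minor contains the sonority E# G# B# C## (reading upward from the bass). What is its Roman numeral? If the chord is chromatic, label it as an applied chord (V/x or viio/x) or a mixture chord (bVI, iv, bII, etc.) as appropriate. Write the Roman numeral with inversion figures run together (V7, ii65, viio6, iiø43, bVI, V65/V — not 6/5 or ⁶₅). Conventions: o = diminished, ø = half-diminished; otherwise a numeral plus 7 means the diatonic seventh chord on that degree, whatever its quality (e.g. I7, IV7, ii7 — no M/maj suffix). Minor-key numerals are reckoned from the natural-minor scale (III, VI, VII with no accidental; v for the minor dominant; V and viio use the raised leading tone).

The pitches C##-E#-G#-B# form a half-diminished seventh chord rooted on C##.
C## sits a half step below D# (V in G# minor); a diminished chord there is the applied leading-tone chord of V.
With E# in the bass the chord is in first inversion, so the figured bass is 65.

viiø65/V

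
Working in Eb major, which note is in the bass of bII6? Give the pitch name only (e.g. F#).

bII in Eb major has root Fb; the chord is Fb-Ab-Cb.
The figure 6 means first inversion — the third is in the bass.

Ab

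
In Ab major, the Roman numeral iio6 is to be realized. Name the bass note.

Db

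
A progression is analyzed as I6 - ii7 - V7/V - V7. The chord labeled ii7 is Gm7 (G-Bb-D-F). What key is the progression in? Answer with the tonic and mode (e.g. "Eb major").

F major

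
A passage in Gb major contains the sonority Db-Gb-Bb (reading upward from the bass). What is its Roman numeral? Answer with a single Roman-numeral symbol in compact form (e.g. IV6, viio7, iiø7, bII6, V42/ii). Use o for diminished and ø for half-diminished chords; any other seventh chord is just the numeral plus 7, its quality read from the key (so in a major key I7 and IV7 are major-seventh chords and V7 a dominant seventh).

The pitches Gb-Bb-Db form a major triad rooted on Gb.
Gb is scale degree 1 in Gb major, and a major triad on that degree is written I.
With Db in the bass the chord is in second inversion, so the figured bass is 64.

I64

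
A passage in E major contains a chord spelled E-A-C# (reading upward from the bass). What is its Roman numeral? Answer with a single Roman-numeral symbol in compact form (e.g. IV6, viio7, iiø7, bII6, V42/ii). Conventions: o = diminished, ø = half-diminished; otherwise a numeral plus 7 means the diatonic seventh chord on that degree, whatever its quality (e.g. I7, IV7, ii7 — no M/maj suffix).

IV64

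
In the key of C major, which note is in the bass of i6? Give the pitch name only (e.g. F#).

Eb

i in C major has root C; the chord is C-Eb-G.
The figure 6 means first inversion — the third is in the bass.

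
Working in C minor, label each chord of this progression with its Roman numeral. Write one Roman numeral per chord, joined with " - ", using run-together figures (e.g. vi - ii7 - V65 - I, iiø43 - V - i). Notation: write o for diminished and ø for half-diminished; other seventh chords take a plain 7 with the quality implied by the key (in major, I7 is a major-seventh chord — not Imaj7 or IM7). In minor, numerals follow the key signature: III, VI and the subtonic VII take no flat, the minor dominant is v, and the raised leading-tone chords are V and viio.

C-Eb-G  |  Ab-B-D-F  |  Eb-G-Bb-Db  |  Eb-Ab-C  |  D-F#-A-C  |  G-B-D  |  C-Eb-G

i - viio42 - V7/VI - VI64 - V7/V - V - i

C-Eb-G has root C, degree 1 in C minor, so i.
Ab-B-D-F: root B is the leading tone; fully diminished seventh chord there is viio42.
Eb-G-Bb-Db is the secondary dominant of VI (dominant seventh chord on Eb): V7/VI.
Eb-Ab-C: major triad on Ab = scale degree 6 → VI64.
D-F#-A-C: chromatic; D is V of V, so V7/V.
G-B-D: major triad on G = scale degree 5 → V.
C-Eb-G: minor triad on C = scale degree 1 → i.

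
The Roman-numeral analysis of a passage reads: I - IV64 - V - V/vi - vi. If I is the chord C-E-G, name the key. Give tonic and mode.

C major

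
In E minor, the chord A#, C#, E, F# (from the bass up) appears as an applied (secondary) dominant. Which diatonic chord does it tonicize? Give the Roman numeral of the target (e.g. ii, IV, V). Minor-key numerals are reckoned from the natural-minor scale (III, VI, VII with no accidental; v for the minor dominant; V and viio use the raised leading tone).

The chord is a dominant seventh chord on F#.
A dominant resolves down a perfect fifth: F# → B. In E minor, B is scale degree 5, i.e. V.

V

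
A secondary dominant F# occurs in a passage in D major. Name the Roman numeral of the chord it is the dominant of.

The chord is a major triad on F#.
A dominant resolves down a perfect fifth: F# → B. In D major, B is scale degree 6, i.e. vi.

vi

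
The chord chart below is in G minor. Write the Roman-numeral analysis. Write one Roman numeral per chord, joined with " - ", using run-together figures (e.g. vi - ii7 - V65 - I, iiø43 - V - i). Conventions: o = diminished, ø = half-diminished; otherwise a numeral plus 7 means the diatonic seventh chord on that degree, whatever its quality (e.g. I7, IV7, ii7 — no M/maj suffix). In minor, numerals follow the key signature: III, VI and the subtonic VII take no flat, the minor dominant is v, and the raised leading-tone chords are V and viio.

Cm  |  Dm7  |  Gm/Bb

iv - v7 - i6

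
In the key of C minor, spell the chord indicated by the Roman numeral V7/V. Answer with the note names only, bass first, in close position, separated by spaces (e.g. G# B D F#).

V7/V is a secondary dominant — the dominant seventh of V. V in C minor is G, so the applied chord's root is D, a perfect fifth above.
Building a dominant seventh chord on D gives D-F#-A-C.

D F# A C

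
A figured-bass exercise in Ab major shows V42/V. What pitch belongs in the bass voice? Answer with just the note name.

Ab

The applied chord V42/V is rooted on Bb: Bb-D-F-Ab.
The figure 42 means third inversion — the seventh is in the bass.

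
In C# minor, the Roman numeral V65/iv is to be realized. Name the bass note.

The applied chord V65/iv is rooted on C#: C#-E#-G#-B.
The figure 65 means first inversion — the third is in the bass.

E#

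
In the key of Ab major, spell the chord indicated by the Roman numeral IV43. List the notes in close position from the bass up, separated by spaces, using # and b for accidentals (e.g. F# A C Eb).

In Ab major, scale degree 4 is Db, and the diatonic chord built there is a major seventh chord.
That chord is spelled Db-F-Ab-C.
With the 43 figure the chord is in second inversion; from the bass Ab upward in close position it reads Ab-C-Db-F.

Ab C Db F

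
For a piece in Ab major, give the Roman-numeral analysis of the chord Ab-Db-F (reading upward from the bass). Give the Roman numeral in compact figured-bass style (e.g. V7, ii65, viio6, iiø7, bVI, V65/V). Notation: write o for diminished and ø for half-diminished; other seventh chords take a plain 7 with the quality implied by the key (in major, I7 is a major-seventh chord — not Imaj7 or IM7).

The pitches Db-F-Ab form a major triad rooted on Db.
Db is scale degree 4 in Ab major, and a major triad on that degree is written IV.
With Ab in the bass the chord is in second inversion, so the figured bass is 64.

IV64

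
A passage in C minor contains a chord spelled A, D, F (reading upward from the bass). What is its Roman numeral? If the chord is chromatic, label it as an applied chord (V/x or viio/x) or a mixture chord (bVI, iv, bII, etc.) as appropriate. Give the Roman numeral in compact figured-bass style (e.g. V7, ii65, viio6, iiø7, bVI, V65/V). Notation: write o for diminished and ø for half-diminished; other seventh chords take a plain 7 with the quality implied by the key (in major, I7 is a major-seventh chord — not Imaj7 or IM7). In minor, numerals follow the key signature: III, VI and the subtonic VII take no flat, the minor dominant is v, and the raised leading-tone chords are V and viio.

ii64

The pitches D-F-A form a minor triad rooted on D.
D is the second degree of C minor. This is the minor supertonic, borrowed from the parallel major (the Dorian ii).
With A in the bass the chord is in second inversion, so the figured bass is 64.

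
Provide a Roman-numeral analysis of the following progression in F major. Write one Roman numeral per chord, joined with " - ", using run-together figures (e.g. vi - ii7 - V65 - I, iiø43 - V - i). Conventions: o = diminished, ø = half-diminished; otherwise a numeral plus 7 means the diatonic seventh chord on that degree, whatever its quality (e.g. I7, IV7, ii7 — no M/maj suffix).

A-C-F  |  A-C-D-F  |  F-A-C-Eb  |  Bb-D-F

I6 - vi43 - V7/IV - IV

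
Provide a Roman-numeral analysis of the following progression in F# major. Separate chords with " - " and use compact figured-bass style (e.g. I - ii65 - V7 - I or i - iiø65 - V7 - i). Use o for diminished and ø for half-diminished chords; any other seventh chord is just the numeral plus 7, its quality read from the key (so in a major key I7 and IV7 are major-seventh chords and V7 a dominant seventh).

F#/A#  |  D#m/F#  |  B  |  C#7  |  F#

I6 - vi6 - IV - V7 - I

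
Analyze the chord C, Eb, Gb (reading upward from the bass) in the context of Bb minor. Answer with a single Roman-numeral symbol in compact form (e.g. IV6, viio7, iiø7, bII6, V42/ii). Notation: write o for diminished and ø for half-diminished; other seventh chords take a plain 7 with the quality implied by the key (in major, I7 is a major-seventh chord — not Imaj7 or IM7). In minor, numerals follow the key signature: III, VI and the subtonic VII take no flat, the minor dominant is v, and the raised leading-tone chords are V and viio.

iio

Stacked in thirds the chord is C-Eb-Gb: a diminished triad on C.
C is scale degree 2 in Bb minor, and a diminished triad on that degree is written iio.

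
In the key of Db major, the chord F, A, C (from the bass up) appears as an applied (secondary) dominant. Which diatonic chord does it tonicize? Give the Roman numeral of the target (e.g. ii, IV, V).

vi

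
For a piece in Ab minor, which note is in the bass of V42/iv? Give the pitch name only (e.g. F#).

Gb

The applied chord V42/iv is rooted on Ab: Ab-C-Eb-Gb.
The figure 42 means third inversion — the seventh is in the bass.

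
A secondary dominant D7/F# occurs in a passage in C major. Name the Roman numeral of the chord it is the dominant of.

V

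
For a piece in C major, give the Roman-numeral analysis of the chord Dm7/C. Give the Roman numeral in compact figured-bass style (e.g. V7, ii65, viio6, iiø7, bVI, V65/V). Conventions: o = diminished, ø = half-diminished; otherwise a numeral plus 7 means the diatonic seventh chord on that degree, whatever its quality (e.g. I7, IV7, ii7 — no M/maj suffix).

ii42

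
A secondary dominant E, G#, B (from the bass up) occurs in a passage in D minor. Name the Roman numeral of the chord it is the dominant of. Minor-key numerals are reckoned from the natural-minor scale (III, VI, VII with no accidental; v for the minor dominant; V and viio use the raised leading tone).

The chord is a major triad on E.
A dominant resolves down a perfect fifth: E → A. In D minor, A is scale degree 5, i.e. V.

V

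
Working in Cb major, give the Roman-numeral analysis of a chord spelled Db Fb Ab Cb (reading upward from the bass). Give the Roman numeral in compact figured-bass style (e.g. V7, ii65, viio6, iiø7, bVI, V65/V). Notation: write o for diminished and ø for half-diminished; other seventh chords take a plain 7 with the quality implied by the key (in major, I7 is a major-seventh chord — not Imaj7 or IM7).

ii7

The pitches Db-Fb-Ab-Cb form a minor seventh chord rooted on Db.
Db is scale degree 2 in Cb major, and a minor seventh chord on that degree is written ii7.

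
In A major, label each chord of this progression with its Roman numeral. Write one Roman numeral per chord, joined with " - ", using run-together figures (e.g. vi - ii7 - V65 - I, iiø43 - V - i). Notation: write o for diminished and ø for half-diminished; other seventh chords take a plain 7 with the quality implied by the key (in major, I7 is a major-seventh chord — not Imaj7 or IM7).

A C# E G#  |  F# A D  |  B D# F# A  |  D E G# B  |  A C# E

A-C#-E-G#: root A is the tonic; major seventh chord there is I7.
F#-A-D has root D, degree 4 in A major, so IV6.
B-D#-F#-A: a dominant seventh chord on B, the applied dominant of V → V7/V.
D-E-G#-B has root E, degree 5 in A major, so V42.
A-C#-E: major triad on A = scale degree 1 → I.

I7 - IV6 - V7/V - V42 - I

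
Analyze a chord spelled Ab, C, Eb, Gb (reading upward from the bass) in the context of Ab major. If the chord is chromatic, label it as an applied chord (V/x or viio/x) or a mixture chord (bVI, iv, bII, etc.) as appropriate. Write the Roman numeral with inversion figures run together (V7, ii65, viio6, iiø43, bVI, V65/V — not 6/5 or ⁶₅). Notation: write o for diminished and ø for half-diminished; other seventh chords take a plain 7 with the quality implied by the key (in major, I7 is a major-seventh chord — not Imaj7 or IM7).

Stacked in thirds the chord is Ab-C-Eb-Gb: a dominant seventh chord on Ab.
Ab is not a diatonic chord root with this quality in Ab major, but it lies a perfect fifth above Db (IV), so the chord functions as an applied dominant of IV.

V7/IV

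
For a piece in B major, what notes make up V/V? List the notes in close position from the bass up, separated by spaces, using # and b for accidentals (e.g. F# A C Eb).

The slash means an applied dominant: we want the dominant of V. In B major, V is F# major, and its dominant is built on C#.
Building a major triad on C# gives C#-E#-G#.

C# E# G#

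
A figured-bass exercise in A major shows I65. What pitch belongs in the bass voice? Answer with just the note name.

I in A major has root A; the chord is A-C#-E-G#.
The figure 65 means first inversion — the third is in the bass.

C#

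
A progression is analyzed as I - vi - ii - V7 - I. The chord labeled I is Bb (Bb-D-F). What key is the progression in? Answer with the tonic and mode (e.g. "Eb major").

Bb major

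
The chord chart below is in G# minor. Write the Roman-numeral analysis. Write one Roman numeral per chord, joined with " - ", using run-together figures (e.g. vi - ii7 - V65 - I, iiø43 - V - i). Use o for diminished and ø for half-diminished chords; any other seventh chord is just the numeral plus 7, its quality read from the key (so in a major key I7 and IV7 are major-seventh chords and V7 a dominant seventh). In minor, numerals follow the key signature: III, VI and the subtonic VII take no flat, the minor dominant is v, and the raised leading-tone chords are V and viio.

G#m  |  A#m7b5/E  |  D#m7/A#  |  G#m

i - iiø43 - v43 - i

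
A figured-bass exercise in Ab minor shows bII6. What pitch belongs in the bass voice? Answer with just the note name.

Db

bII in Ab minor has root Bbb; the chord is Bbb-Db-Fb.
The figure 6 means first inversion — the third is in the bass.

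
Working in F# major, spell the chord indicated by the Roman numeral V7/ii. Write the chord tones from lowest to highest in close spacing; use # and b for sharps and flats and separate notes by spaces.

The slash means an applied dominant: we want the dominant of ii. In F# major, ii is G# minor, and its dominant is built on D#.
Building a dominant seventh chord on D# gives D#-F##-A#-C#.

D# F## A# C#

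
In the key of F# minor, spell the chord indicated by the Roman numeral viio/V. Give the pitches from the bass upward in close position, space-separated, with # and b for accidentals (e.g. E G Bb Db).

B# D# F#

The slash marks an applied leading-tone chord: viio of V. In F# minor, V is C#, so the leading tone to it is B#, a half step below.
Building a diminished triad on B# gives B#-D#-F#.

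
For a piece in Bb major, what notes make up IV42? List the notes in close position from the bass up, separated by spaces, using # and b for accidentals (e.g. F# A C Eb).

In Bb major, the fourth degree is Eb, and the diatonic chord built there is a major seventh chord.
Stacking thirds from Eb gives Eb-G-Bb-D.
The figured bass 42 indicates third inversion, placing the seventh (D) in the bass: D-Eb-G-Bb.

D Eb G Bb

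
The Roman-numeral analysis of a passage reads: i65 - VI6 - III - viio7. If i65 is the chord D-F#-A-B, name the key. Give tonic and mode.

The anchor chord is a minor seventh chord on B, labeled i65.
If B is scale degree 1 and the mode makes that degree carry a minor seventh chord, the tonic is B and the mode is minor.

B minor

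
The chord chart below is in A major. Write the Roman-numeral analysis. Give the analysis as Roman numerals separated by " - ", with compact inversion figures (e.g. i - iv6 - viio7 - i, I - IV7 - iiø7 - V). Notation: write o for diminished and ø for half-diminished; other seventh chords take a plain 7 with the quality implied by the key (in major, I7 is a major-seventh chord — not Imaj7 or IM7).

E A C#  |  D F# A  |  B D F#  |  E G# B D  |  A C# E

E-A-C#: root A is the tonic; major triad there is I64.
D-F#-A: root D is the subdominant; major triad there is IV.
B-D-F#: root B is the supertonic; minor triad there is ii.
E-G#-B-D: dominant seventh chord on E = scale degree 5 → V7.
A-C#-E: root A is the tonic; major triad there is I.

I64 - IV - ii - V7 - I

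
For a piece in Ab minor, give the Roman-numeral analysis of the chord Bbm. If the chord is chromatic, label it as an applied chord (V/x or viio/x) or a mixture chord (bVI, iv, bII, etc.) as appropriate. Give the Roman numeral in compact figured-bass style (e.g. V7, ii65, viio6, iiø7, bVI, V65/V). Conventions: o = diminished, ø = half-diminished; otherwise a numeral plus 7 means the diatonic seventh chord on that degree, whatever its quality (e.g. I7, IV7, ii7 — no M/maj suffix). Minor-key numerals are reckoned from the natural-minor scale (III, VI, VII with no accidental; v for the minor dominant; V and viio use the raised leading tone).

ii

The pitches Bb-Db-F form a minor triad rooted on Bb.
Bb is the second degree of Ab minor. This is the minor supertonic, borrowed from the parallel major (the Dorian ii).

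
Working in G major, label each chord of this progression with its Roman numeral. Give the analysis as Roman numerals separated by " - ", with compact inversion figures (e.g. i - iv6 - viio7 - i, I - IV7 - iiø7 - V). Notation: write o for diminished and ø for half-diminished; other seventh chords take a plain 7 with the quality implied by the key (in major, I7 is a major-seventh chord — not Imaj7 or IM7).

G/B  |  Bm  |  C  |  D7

I6 - iii - IV - V7

G/B: root G is the tonic; major triad there is I6.
Bm has root B, degree 3 in G major, so iii.
C: major triad on C = scale degree 4 → IV.
D7 has root D, degree 5 in G major, so V7.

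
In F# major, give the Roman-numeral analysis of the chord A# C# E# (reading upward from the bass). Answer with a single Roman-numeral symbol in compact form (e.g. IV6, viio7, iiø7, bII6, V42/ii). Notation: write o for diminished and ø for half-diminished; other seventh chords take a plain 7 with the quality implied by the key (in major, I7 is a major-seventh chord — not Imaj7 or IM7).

The pitches A#-C#-E# form a minor triad rooted on A#.
A# is scale degree 3 in F# major, and a minor triad on that degree is written iii.

iii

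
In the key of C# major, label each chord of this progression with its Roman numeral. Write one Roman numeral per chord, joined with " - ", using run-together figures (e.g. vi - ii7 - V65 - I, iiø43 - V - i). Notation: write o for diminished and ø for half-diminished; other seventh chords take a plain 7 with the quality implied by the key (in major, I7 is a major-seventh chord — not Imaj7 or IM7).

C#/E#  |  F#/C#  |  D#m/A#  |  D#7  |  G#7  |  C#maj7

C#/E#: major triad on C# = scale degree 1 → I6.
F#/C#: root F# is the subdominant; major triad there is IV64.
D#m/A# has root D#, degree 2 in C# major, so ii64.
D#7: a dominant seventh chord on D#, the applied dominant of V → V7/V.
G#7: dominant seventh chord on G# = scale degree 5 → V7.
C#maj7: major seventh chord on C# = scale degree 1 → I7.

I6 - IV64 - ii64 - V7/V - V7 - I7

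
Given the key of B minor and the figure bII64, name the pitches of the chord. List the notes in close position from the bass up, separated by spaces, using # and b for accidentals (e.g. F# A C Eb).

G C E

Scale degree 2 in B minor is C#; lowering it a half step gives C. bII64 is the Neapolitan chord — a major triad on the lowered second degree.
So the chord is C-E-G.
The figured bass 64 indicates second inversion, placing the fifth (G) in the bass: G-C-E.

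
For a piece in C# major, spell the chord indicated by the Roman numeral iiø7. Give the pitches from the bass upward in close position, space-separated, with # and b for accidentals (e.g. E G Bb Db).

Scale degree 2 in C# major is D#; here the chord built on it is altered to a half-diminished seventh chord. iiø7 is the half-diminished supertonic seventh, borrowed from the parallel minor.
So the chord is D#-F#-A-C#.

D# F# A C#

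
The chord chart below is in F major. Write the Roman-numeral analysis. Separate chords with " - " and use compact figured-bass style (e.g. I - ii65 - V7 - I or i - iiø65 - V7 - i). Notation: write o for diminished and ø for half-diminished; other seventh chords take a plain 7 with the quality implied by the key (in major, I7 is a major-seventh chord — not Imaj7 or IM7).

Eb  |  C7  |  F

bVII - V7 - I

Eb: major triad on Eb — chromatic; bVII (borrowed from the parallel minor).
C7: root C is the dominant; dominant seventh chord there is V7.
F has root F, degree 1 in F major, so I.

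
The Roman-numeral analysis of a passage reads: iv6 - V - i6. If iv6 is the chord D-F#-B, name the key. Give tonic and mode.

F# minor

The anchor chord is a minor triad on B, labeled iv6.
Counting down 3 scale steps from B places the tonic on F#; a minor triad on degree 4 is diatonic only in minor.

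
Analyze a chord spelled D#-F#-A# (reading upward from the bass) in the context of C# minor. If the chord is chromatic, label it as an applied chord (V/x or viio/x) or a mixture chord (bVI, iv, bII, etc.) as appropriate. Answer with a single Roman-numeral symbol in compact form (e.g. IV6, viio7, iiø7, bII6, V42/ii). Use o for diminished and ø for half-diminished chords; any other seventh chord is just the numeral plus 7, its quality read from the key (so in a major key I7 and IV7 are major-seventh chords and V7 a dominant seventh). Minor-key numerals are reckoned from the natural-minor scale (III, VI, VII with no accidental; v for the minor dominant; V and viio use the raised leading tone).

ii

Stacked in thirds the chord is D#-F#-A#: a minor triad on D#.
D# is the second degree of C# minor. This is the minor supertonic, borrowed from the parallel major (the Dorian ii).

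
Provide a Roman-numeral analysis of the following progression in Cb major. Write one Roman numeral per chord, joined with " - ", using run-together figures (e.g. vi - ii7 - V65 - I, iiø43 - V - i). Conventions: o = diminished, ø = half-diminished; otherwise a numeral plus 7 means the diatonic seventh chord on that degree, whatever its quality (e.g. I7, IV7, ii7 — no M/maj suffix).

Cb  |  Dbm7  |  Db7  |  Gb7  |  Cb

I - ii7 - V7/V - V7 - I

Cb: major triad on Cb = scale degree 1 → I.
Dbm7 has root Db, degree 2 in Cb major, so ii7.
Db7: chromatic; Db is V of V, so V7/V.
Gb7: dominant seventh chord on Gb = scale degree 5 → V7.
Cb: root Cb is the tonic; major triad there is I.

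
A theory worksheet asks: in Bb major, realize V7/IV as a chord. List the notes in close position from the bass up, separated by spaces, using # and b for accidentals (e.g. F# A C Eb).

The slash means an applied dominant: we want the dominant of IV. In Bb major, IV is Eb major, and its dominant is built on Bb.
Building a dominant seventh chord on Bb gives Bb-D-F-Ab.

Bb D F Ab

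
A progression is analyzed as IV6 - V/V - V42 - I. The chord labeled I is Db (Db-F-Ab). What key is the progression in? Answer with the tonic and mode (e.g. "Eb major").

Db major

The anchor chord is a major triad on Db, labeled I.
If Db is scale degree 1 and the mode makes that degree carry a major triad, the tonic is Db and the mode is major.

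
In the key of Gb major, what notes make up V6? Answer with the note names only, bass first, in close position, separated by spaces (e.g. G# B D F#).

F Ab Db

The numeral's case and figure indicate a major triad. In Gb major its root, the fifth degree, is Db.
Stacking thirds from Db gives Db-F-Ab.
The figured bass 6 indicates first inversion, placing the third (F) in the bass: F-Ab-Db.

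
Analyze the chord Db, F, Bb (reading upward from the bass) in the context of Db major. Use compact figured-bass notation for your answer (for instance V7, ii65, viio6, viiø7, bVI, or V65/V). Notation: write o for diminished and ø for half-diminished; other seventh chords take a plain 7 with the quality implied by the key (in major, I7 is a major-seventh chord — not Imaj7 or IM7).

The pitches Bb-Db-F form a minor triad rooted on Bb.
In Db major, Bb is the submediant; the diatonic minor triad there is vi.
With Db in the bass the chord is in first inversion, so the figured bass is 6.

vi6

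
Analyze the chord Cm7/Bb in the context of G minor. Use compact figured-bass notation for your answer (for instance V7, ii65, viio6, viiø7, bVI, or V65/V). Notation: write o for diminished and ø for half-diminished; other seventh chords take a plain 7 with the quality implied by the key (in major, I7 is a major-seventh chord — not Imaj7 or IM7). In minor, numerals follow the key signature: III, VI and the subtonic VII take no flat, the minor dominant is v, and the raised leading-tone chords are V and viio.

iv42

The pitches C-Eb-G-Bb form a minor seventh chord rooted on C.
In G minor, C is the subdominant; the diatonic minor seventh chord there is iv7.
With Bb in the bass the chord is in third inversion, so the figured bass is 42.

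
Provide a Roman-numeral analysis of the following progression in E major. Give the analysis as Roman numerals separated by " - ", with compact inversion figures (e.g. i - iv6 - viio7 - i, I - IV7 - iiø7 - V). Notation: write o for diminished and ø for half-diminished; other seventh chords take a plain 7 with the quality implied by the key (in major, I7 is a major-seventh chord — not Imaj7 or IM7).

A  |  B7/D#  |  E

IV - V65 - I

A: major triad on A = scale degree 4 → IV.
B7/D#: dominant seventh chord on B = scale degree 5 → V65.
E: major triad on E = scale degree 1 → I.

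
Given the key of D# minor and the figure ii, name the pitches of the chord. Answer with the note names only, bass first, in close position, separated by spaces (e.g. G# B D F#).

E# G# B#

Scale degree 2 in D# minor is E#; here the chord built on it is altered to a minor triad. ii is the minor supertonic, borrowed from the parallel major (the Dorian ii).
So the chord is E#-G#-B#, a minor triad.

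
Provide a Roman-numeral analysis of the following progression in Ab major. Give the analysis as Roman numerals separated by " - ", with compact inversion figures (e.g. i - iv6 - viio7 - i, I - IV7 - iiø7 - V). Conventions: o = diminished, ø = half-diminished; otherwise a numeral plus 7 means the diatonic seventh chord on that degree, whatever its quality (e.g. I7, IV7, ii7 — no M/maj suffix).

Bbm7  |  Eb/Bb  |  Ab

Bbm7: root Bb is the supertonic; minor seventh chord there is ii7.
Eb/Bb: major triad on Eb = scale degree 5 → V64.
Ab has root Ab, degree 1 in Ab major, so I.

ii7 - V64 - I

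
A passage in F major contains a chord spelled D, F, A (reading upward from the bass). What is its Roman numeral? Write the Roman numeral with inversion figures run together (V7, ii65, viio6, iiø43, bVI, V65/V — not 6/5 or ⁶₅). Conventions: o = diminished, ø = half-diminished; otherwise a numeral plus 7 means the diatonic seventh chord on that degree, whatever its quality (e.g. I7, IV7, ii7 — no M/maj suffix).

vi

The pitches D-F-A form a minor triad rooted on D.
In F major, D is the submediant; the diatonic minor triad there is vi.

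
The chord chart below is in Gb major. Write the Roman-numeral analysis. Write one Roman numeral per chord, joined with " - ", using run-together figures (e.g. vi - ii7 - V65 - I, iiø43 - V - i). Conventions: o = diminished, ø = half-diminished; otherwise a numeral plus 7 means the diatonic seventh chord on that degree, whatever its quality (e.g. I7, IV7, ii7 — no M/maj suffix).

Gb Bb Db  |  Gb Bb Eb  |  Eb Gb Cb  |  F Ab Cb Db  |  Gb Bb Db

I - vi6 - IV6 - V65 - I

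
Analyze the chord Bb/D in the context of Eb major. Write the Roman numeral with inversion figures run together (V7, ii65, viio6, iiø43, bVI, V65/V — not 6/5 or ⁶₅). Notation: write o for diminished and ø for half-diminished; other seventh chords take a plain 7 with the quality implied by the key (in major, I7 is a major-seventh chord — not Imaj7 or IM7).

Stacked in thirds the chord is Bb-D-F: a major triad on Bb.
In Eb major, Bb is the dominant; the diatonic major triad there is V.
With D in the bass the chord is in first inversion, so the figured bass is 6.

V6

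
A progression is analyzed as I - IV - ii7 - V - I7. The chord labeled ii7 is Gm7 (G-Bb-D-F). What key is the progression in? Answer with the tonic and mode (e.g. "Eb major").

F major

ii7 is given as G-Bb-D-F — a minor seventh chord with root G.
ii7 on G implies G is the supertonic; that puts the tonic at F, and the lowercase numeral fits major mode.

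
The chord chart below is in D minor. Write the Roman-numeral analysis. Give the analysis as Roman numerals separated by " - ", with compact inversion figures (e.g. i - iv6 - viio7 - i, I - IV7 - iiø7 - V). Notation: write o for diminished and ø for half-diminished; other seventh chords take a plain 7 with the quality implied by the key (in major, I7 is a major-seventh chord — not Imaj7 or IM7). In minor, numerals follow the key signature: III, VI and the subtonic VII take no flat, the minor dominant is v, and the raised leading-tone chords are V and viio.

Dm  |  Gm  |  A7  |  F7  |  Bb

Dm has root D, degree 1 in D minor, so i.
Gm has root G, degree 4 in D minor, so iv.
A7 has root A, degree 5 in D minor, so V7.
F7: chromatic; F is V of VI, so V7/VI.
Bb: root Bb is the submediant; major triad there is VI.

i - iv - V7 - V7/VI - VI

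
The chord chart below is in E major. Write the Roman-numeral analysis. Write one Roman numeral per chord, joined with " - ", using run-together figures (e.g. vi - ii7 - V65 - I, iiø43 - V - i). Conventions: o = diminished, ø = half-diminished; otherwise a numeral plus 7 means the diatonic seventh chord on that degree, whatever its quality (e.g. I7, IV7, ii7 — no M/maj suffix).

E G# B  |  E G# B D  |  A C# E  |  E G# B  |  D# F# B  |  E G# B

E-G#-B has root E, degree 1 in E major, so I.
E-G#-B-D is the secondary dominant of IV (dominant seventh chord on E): V7/IV.
A-C#-E: major triad on A = scale degree 4 → IV.
E-G#-B has root E, degree 1 in E major, so I.
D#-F#-B has root B, degree 5 in E major, so V6.
E-G#-B has root E, degree 1 in E major, so I.

I - V7/IV - IV - I - V6 - I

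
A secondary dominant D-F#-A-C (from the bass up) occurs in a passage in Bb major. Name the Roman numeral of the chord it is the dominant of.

vi

The chord is a dominant seventh chord on D.
A dominant resolves down a perfect fifth: D → G. In Bb major, G is scale degree 6, i.e. vi.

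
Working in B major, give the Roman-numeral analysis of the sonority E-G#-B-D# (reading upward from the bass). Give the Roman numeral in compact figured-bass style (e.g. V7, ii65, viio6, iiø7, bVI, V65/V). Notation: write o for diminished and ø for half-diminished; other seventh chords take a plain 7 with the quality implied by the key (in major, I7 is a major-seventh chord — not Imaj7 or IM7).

IV7

The pitches E-G#-B-D# form a major seventh chord rooted on E.
E is scale degree 4 in B major, and a major seventh chord on that degree is written IV7.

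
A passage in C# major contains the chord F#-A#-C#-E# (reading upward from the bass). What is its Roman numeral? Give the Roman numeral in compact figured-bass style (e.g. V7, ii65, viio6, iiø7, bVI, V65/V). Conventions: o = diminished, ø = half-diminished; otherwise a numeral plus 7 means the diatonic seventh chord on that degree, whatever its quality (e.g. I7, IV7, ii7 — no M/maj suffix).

The pitches F#-A#-C#-E# form a major seventh chord rooted on F#.
In C# major, F# is the subdominant; the diatonic major seventh chord there is IV7.

IV7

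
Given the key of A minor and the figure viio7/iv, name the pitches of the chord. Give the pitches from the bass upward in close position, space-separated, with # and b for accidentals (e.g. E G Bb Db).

The slash marks an applied leading-tone chord: viio of iv. In A minor, iv is D, so the leading tone to it is C#, a half step below.
Building a fully diminished seventh chord on C# gives C#-E-G-Bb.

C# E G Bb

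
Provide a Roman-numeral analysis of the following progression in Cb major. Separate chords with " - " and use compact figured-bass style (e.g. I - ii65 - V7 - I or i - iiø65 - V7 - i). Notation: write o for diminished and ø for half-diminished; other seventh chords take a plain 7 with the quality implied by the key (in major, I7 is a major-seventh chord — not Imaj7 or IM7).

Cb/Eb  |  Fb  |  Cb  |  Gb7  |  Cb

I6 - IV - I - V7 - I

Cb/Eb: major triad on Cb = scale degree 1 → I6.
Fb has root Fb, degree 4 in Cb major, so IV.
Cb: major triad on Cb = scale degree 1 → I.
Gb7: dominant seventh chord on Gb = scale degree 5 → V7.
Cb: root Cb is the tonic; major triad there is I.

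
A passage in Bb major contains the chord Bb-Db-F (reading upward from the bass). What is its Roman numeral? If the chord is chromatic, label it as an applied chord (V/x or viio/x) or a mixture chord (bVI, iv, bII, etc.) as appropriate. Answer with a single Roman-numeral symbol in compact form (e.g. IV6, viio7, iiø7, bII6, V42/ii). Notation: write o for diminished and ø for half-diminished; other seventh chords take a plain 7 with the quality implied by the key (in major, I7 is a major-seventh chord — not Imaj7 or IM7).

Stacked in thirds the chord is Bb-Db-F: a minor triad on Bb.
Bb is the first degree of Bb major. This is the minor tonic, borrowed from the parallel minor.

i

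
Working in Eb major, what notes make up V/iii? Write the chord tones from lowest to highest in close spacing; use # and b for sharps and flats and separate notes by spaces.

V/iii is a secondary dominant — the dominant triad of iii. iii in Eb major is G, so the applied chord's root is D, a perfect fifth above.
Building a major triad on D gives D-F#-A.

D F# A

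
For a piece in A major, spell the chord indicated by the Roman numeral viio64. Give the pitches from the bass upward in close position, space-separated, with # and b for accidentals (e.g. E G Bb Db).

D G# B

The numeral's case and figure indicate a diminished triad. In A major its root, the seventh degree, is G#.
That chord is spelled G#-B-D.
With the 64 figure the chord is in second inversion; from the bass D upward in close position it reads D-G#-B.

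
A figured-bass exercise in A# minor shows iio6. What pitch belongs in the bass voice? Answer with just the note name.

iio in A# minor has root B#; the chord is B#-D#-F#.
The figure 6 means first inversion — the third is in the bass.

D#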